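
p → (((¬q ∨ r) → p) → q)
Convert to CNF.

p → (((¬q ∨ r) → p) → q)
= ¬p ∨ (((¬q ∨ r) → p) → q)   (eliminate →)
= ¬p ∨ ¬((¬q ∨ r) → p) ∨ q   (eliminate →)
= ¬p ∨ ¬(¬(¬q ∨ r) ∨ p) ∨ q   (eliminate →)
= ¬p ∨ (¬¬(¬q ∨ r) ∧ ¬p) ∨ q   (De Morgan)
= ¬p ∨ ((¬q ∨ r) ∧ ¬p) ∨ q   (double negation)
= (¬p ∨ ¬q ∨ r ∨ q) ∧ (¬p ∨ ¬p ∨ q)   (distribute ∨ over ∧)
= ¬p ∨ q   (simplify)

¬p ∨ q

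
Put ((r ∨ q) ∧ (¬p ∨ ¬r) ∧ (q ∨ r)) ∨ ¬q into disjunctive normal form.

(r ∧ ¬p) ∨ (q ∧ ¬p) ∨ (q ∧ ¬r) ∨ ¬q

((r ∨ q) ∧ (¬p ∨ ¬r) ∧ (q ∨ r)) ∨ ¬q
≡ (r ∧ ¬p ∧ q) ∨ (r ∧ ¬p ∧ r) ∨ (r ∧ ¬r ∧ q) ∨ (r ∧ ¬r ∧ r) ∨ (q ∧ ¬p ∧ q) ∨ (q ∧ ¬p ∧ r) ∨ (q ∧ ¬r ∧ q) ∨ (q ∧ ¬r ∧ r) ∨ ¬q   (distribute ∧ over ∨)
≡ (r ∧ ¬p) ∨ (q ∧ ¬p) ∨ (q ∧ ¬r) ∨ ¬q   (simplify)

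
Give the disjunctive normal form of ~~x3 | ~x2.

~~x3 | ~x2
≡ x3 | ~x2   [double negation]

x3 | ~x2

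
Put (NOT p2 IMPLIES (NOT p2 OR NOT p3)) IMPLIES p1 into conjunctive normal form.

(NOT p2 OR p1) AND (p2 OR p1) AND (p3 OR p1)

(NOT p2 IMPLIES (NOT p2 OR NOT p3)) IMPLIES p1
≡ NOT (NOT p2 IMPLIES (NOT p2 OR NOT p3)) OR p1   (eliminate IMPLIES)
≡ NOT (NOT NOT p2 OR NOT p2 OR NOT p3) OR p1   (eliminate IMPLIES)
≡ (NOT NOT NOT p2 AND NOT NOT p2 AND NOT NOT p3) OR p1   (De Morgan)
≡ (NOT p2 AND NOT NOT p2 AND NOT NOT p3) OR p1   (double negation)
≡ (NOT p2 AND p2 AND NOT NOT p3) OR p1   (double negation)
≡ (NOT p2 AND p2 AND p3) OR p1   (double negation)
≡ (NOT p2 OR p1) AND (p2 OR p1) AND (p3 OR p1)   (distribute OR over AND)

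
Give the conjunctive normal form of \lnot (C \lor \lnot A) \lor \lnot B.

\lnot (C \lor \lnot A) \lor \lnot B
≡ (\lnot C \land \lnot \lnot A) \lor \lnot B   (De Morgan)
≡ (\lnot C \land A) \lor \lnot B   (double negation)
≡ (\lnot C \lor \lnot B) \land (A \lor \lnot B)   (distribute \lor over \land)

(\lnot C \lor \lnot B) \land (A \lor \lnot B)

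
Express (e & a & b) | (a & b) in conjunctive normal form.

a & b

(e & a & b) | (a & b)
≡ (e | a) & (e | b) & (a | a) & (a | b) & (b | a) & (b | b)   — distribute | over &
≡ a & b   — simplify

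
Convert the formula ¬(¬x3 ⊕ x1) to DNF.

(x3 ∧ ¬x1) ∨ (x1 ∧ ¬x3)

¬(¬x3 ⊕ x1)
≡ ¬((¬x3 ∧ ¬x1) ∨ (¬¬x3 ∧ x1))   — expand ⊕
≡ ¬(¬x3 ∧ ¬x1) ∧ ¬(¬¬x3 ∧ x1)   — De Morgan
≡ (¬¬x3 ∨ ¬¬x1) ∧ ¬(¬¬x3 ∧ x1)   — De Morgan
≡ (x3 ∨ ¬¬x1) ∧ ¬(¬¬x3 ∧ x1)   — double negation
≡ (x3 ∨ x1) ∧ ¬(¬¬x3 ∧ x1)   — double negation
≡ (x3 ∨ x1) ∧ (¬¬¬x3 ∨ ¬x1)   — De Morgan
≡ (x3 ∨ x1) ∧ (¬x3 ∨ ¬x1)   — double negation
≡ (x3 ∧ ¬x3) ∨ (x3 ∧ ¬x1) ∨ (x1 ∧ ¬x3) ∨ (x1 ∧ ¬x1)   — distribute ∧ over ∨
≡ (x3 ∧ ¬x1) ∨ (x1 ∧ ¬x3)   — simplify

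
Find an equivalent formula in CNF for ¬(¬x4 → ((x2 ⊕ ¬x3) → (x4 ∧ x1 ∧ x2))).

¬x4 ∧ (x2 ∨ ¬x3) ∧ (¬x2 ∨ x3)

¬(¬x4 → ((x2 ⊕ ¬x3) → (x4 ∧ x1 ∧ x2)))
⇔ ¬(¬¬x4 ∨ ((x2 ⊕ ¬x3) → (x4 ∧ x1 ∧ x2)))
⇔ ¬(¬¬x4 ∨ ¬(x2 ⊕ ¬x3) ∨ (x4 ∧ x1 ∧ x2))
⇔ ¬(¬¬x4 ∨ ¬((x2 ∨ ¬x3) ∧ ¬(x2 ∧ ¬x3)) ∨ (x4 ∧ x1 ∧ x2))
⇔ ¬¬¬x4 ∧ ¬¬((x2 ∨ ¬x3) ∧ ¬(x2 ∧ ¬x3)) ∧ ¬(x4 ∧ x1 ∧ x2)
⇔ ¬x4 ∧ ¬¬((x2 ∨ ¬x3) ∧ ¬(x2 ∧ ¬x3)) ∧ ¬(x4 ∧ x1 ∧ x2)
⇔ ¬x4 ∧ (x2 ∨ ¬x3) ∧ ¬(x2 ∧ ¬x3) ∧ ¬(x4 ∧ x1 ∧ x2)
⇔ ¬x4 ∧ (x2 ∨ ¬x3) ∧ (¬x2 ∨ ¬¬x3) ∧ ¬(x4 ∧ x1 ∧ x2)
⇔ ¬x4 ∧ (x2 ∨ ¬x3) ∧ (¬x2 ∨ x3) ∧ ¬(x4 ∧ x1 ∧ x2)
⇔ ¬x4 ∧ (x2 ∨ ¬x3) ∧ (¬x2 ∨ x3) ∧ (¬x4 ∨ ¬x1 ∨ ¬x2)
⇔ ¬x4 ∧ (x2 ∨ ¬x3) ∧ (¬x2 ∨ x3)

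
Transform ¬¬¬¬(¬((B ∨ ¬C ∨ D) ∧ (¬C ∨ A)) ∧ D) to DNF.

¬¬¬¬(¬((B ∨ ¬C ∨ D) ∧ (¬C ∨ A)) ∧ D)
⇔ ¬¬(¬((B ∨ ¬C ∨ D) ∧ (¬C ∨ A)) ∧ D)   [double negation]
⇔ ¬((B ∨ ¬C ∨ D) ∧ (¬C ∨ A)) ∧ D   [double negation]
⇔ (¬(B ∨ ¬C ∨ D) ∨ ¬(¬C ∨ A)) ∧ D   [De Morgan]
⇔ ((¬B ∧ ¬¬C ∧ ¬D) ∨ ¬(¬C ∨ A)) ∧ D   [De Morgan]
⇔ ((¬B ∧ C ∧ ¬D) ∨ ¬(¬C ∨ A)) ∧ D   [double negation]
⇔ ((¬B ∧ C ∧ ¬D) ∨ (¬¬C ∧ ¬A)) ∧ D   [De Morgan]
⇔ ((¬B ∧ C ∧ ¬D) ∨ (C ∧ ¬A)) ∧ D   [double negation]
⇔ (¬B ∧ C ∧ ¬D ∧ D) ∨ (C ∧ ¬A ∧ D)   [distribute ∧ over ∨]
⇔ C ∧ ¬A ∧ D   [simplify]

C ∧ ¬A ∧ D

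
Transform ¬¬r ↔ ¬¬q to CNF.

¬¬r ↔ ¬¬q
⇔ (¬¬r → ¬¬q) ∧ (¬¬q → ¬¬r)   [eliminate ↔]
⇔ (¬¬¬r ∨ ¬¬q) ∧ (¬¬q → ¬¬r)   [eliminate →]
⇔ (¬¬¬r ∨ ¬¬q) ∧ (¬¬¬q ∨ ¬¬r)   [eliminate →]
⇔ (¬r ∨ ¬¬q) ∧ (¬¬¬q ∨ ¬¬r)   [double negation]
⇔ (¬r ∨ q) ∧ (¬¬¬q ∨ ¬¬r)   [double negation]
⇔ (¬r ∨ q) ∧ (¬q ∨ ¬¬r)   [double negation]
⇔ (¬r ∨ q) ∧ (¬q ∨ r)   [double negation]

(¬r ∨ q) ∧ (¬q ∨ r)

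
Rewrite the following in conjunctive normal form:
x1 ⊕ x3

x1 ⊕ x3
⇔ (x1 ∨ x3) ∧ ¬(x1 ∧ x3)   [expand ⊕]
⇔ (x1 ∨ x3) ∧ (¬x1 ∨ ¬x3)   [De Morgan]

(x1 ∨ x3) ∧ (¬x1 ∨ ¬x3)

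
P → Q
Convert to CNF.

P → Q
⇔ ¬P ∨ Q   — eliminate →

¬P ∨ Q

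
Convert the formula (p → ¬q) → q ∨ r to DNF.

(p → ¬q) → q ∨ r
⇔ ¬(p → ¬q) ∨ q ∨ r   (eliminate →)
⇔ ¬(¬p ∨ ¬q) ∨ q ∨ r   (eliminate →)
⇔ ¬¬p ∧ ¬¬q ∨ q ∨ r   (De Morgan)
⇔ p ∧ ¬¬q ∨ q ∨ r   (double negation)
⇔ p ∧ q ∨ q ∨ r   (double negation)
⇔ q ∨ r   (simplify)

q ∨ r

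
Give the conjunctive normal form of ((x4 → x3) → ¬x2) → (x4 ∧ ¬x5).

(¬x4 ∨ x3 ∨ ¬x5) ∧ (x2 ∨ x4) ∧ (x2 ∨ ¬x5)

((x4 → x3) → ¬x2) → (x4 ∧ ¬x5)
≡ ¬((x4 → x3) → ¬x2) ∨ (x4 ∧ ¬x5)   (eliminate →)
≡ ¬(¬(x4 → x3) ∨ ¬x2) ∨ (x4 ∧ ¬x5)   (eliminate →)
≡ ¬(¬(¬x4 ∨ x3) ∨ ¬x2) ∨ (x4 ∧ ¬x5)   (eliminate →)
≡ (¬¬(¬x4 ∨ x3) ∧ ¬¬x2) ∨ (x4 ∧ ¬x5)   (De Morgan)
≡ ((¬x4 ∨ x3) ∧ ¬¬x2) ∨ (x4 ∧ ¬x5)   (double negation)
≡ ((¬x4 ∨ x3) ∧ x2) ∨ (x4 ∧ ¬x5)   (double negation)
≡ (¬x4 ∨ x3 ∨ x4) ∧ (¬x4 ∨ x3 ∨ ¬x5) ∧ (x2 ∨ x4) ∧ (x2 ∨ ¬x5)   (distribute ∨ over ∧)
≡ (¬x4 ∨ x3 ∨ ¬x5) ∧ (x2 ∨ x4) ∧ (x2 ∨ ¬x5)   (simplify)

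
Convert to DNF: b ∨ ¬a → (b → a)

¬b ∨ a

b ∨ ¬a → (b → a)
≡ ¬(b ∨ ¬a) ∨ (b → a)   — eliminate →
≡ ¬(b ∨ ¬a) ∨ ¬b ∨ a   — eliminate →
≡ ¬b ∧ ¬¬a ∨ ¬b ∨ a   — De Morgan
≡ ¬b ∧ a ∨ ¬b ∨ a   — double negation
≡ ¬b ∨ a   — simplify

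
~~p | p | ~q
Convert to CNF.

~~p | p | ~q
= p | p | ~q   — double negation
= p | ~q   — simplify

p | ~q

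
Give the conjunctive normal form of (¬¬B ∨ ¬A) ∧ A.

(¬¬B ∨ ¬A) ∧ A
= (B ∨ ¬A) ∧ A   — double negation

(B ∨ ¬A) ∧ A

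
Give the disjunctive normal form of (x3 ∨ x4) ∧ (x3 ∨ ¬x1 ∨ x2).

(x3 ∨ x4) ∧ (x3 ∨ ¬x1 ∨ x2)
≡ (x3 ∧ x3) ∨ (x3 ∧ ¬x1) ∨ (x3 ∧ x2) ∨ (x4 ∧ x3) ∨ (x4 ∧ ¬x1) ∨ (x4 ∧ x2)   [distribute ∧ over ∨]
≡ x3 ∨ (x4 ∧ ¬x1) ∨ (x4 ∧ x2)   [simplify]

x3 ∨ (x4 ∧ ¬x1) ∨ (x4 ∧ x2)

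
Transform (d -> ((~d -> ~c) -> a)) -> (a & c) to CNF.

(d | a) & (d | c) & (~a | c)

(d -> ((~d -> ~c) -> a)) -> (a & c)
= ~(d -> ((~d -> ~c) -> a)) | (a & c)   — eliminate ->
= ~(~d | ((~d -> ~c) -> a)) | (a & c)   — eliminate ->
= ~(~d | ~(~d -> ~c) | a) | (a & c)   — eliminate ->
= ~(~d | ~(~~d | ~c) | a) | (a & c)   — eliminate ->
= (~~d & ~~(~~d | ~c) & ~a) | (a & c)   — De Morgan
= (d & ~~(~~d | ~c) & ~a) | (a & c)   — double negation
= (d & (~~d | ~c) & ~a) | (a & c)   — double negation
= (d & (d | ~c) & ~a) | (a & c)   — double negation
= (d | a) & (d | c) & (d | ~c | a) & (d | ~c | c) & (~a | a) & (~a | c)   — distribute | over &
= (d | a) & (d | c) & (~a | c)   — simplify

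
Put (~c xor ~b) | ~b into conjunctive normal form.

~c | ~b

(~c xor ~b) | ~b
≡ ((~c | ~b) & ~(~c & ~b)) | ~b   — expand xor
≡ ((~c | ~b) & (~~c | ~~b)) | ~b   — De Morgan
≡ ((~c | ~b) & (c | ~~b)) | ~b   — double negation
≡ ((~c | ~b) & (c | b)) | ~b   — double negation
≡ (~c | ~b | ~b) & (c | b | ~b)   — distribute | over &
≡ ~c | ~b   — simplify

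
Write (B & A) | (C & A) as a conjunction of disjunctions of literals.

(B & A) | (C & A)
= (B | C) & (B | A) & (A | C) & (A | A)   [distribute | over &]
= (B | C) & A   [simplify]

(B | C) & A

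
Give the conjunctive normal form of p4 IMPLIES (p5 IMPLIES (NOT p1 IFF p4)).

NOT p4 OR NOT p5 OR NOT p1

p4 IMPLIES (p5 IMPLIES (NOT p1 IFF p4))
≡ NOT p4 OR (p5 IMPLIES (NOT p1 IFF p4))   — eliminate IMPLIES
≡ NOT p4 OR NOT p5 OR (NOT p1 IFF p4)   — eliminate IMPLIES
≡ NOT p4 OR NOT p5 OR ((NOT p1 IMPLIES p4) AND (p4 IMPLIES NOT p1))   — eliminate IFF
≡ NOT p4 OR NOT p5 OR ((NOT NOT p1 OR p4) AND (p4 IMPLIES NOT p1))   — eliminate IMPLIES
≡ NOT p4 OR NOT p5 OR ((NOT NOT p1 OR p4) AND (NOT p4 OR NOT p1))   — eliminate IMPLIES
≡ NOT p4 OR NOT p5 OR ((p1 OR p4) AND (NOT p4 OR NOT p1))   — double negation
≡ (NOT p4 OR NOT p5 OR p1 OR p4) AND (NOT p4 OR NOT p5 OR NOT p4 OR NOT p1)   — distribute OR over AND
≡ NOT p4 OR NOT p5 OR NOT p1   — simplify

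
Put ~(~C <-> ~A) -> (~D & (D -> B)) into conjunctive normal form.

~(~C <-> ~A) -> (~D & (D -> B))
⇔ ~~(~C <-> ~A) | (~D & (D -> B))   [eliminate ->]
⇔ ~~((~C -> ~A) & (~A -> ~C)) | (~D & (D -> B))   [eliminate <->]
⇔ ~~((~~C | ~A) & (~A -> ~C)) | (~D & (D -> B))   [eliminate ->]
⇔ ~~((~~C | ~A) & (~~A | ~C)) | (~D & (D -> B))   [eliminate ->]
⇔ ~~((~~C | ~A) & (~~A | ~C)) | (~D & (~D | B))   [eliminate ->]
⇔ ((~~C | ~A) & (~~A | ~C)) | (~D & (~D | B))   [double negation]
⇔ ((C | ~A) & (~~A | ~C)) | (~D & (~D | B))   [double negation]
⇔ ((C | ~A) & (A | ~C)) | (~D & (~D | B))   [double negation]
⇔ (C | ~A | ~D) & (C | ~A | ~D | B) & (A | ~C | ~D) & (A | ~C | ~D | B)   [distribute | over &]
⇔ (C | ~A | ~D) & (A | ~C | ~D)   [simplify]

(C | ~A | ~D) & (A | ~C | ~D)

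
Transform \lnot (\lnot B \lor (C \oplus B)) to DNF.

B \land C

\lnot (\lnot B \lor (C \oplus B))
≡ \lnot (\lnot B \lor (C \land \lnot B) \lor (\lnot C \land B))   [expand \oplus]
≡ \lnot \lnot B \land \lnot (C \land \lnot B) \land \lnot (\lnot C \land B)   [De Morgan]
≡ B \land \lnot (C \land \lnot B) \land \lnot (\lnot C \land B)   [double negation]
≡ B \land (\lnot C \lor \lnot \lnot B) \land \lnot (\lnot C \land B)   [De Morgan]
≡ B \land (\lnot C \lor B) \land \lnot (\lnot C \land B)   [double negation]
≡ B \land (\lnot C \lor B) \land (\lnot \lnot C \lor \lnot B)   [De Morgan]
≡ B \land (\lnot C \lor B) \land (C \lor \lnot B)   [double negation]
≡ (B \land \lnot C \land C) \lor (B \land \lnot C \land \lnot B) \lor (B \land B \land C) \lor (B \land B \land \lnot B)   [distribute \land over \lor]
≡ B \land C   [simplify]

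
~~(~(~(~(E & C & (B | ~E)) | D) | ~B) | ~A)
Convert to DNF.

(~E & B) | (~C & B) | (D & B) | ~A

~~(~(~(~(E & C & (B | ~E)) | D) | ~B) | ~A)
⇔ ~(~(~(E & C & (B | ~E)) | D) | ~B) | ~A   — double negation
⇔ (~~(~(E & C & (B | ~E)) | D) & ~~B) | ~A   — De Morgan
⇔ ((~(E & C & (B | ~E)) | D) & ~~B) | ~A   — double negation
⇔ ((~E | ~C | ~(B | ~E) | D) & ~~B) | ~A   — De Morgan
⇔ ((~E | ~C | (~B & ~~E) | D) & ~~B) | ~A   — De Morgan
⇔ ((~E | ~C | (~B & E) | D) & ~~B) | ~A   — double negation
⇔ ((~E | ~C | (~B & E) | D) & B) | ~A   — double negation
⇔ (~E & B) | (~C & B) | (~B & E & B) | (D & B) | ~A   — distribute & over |
⇔ (~E & B) | (~C & B) | (D & B) | ~A   — simplify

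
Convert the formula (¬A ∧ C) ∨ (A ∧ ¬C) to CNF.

(¬A ∨ ¬C) ∧ (C ∨ A)

(¬A ∧ C) ∨ (A ∧ ¬C)
= (¬A ∨ A) ∧ (¬A ∨ ¬C) ∧ (C ∨ A) ∧ (C ∨ ¬C)   [distribute ∨ over ∧]
= (¬A ∨ ¬C) ∧ (C ∨ A)   [simplify]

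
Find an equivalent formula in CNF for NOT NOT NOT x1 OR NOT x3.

NOT x1 OR NOT x3

NOT NOT NOT x1 OR NOT x3
≡ NOT x1 OR NOT x3   [double negation]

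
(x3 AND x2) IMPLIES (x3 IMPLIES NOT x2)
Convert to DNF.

NOT x3 OR NOT x2

(x3 AND x2) IMPLIES (x3 IMPLIES NOT x2)
≡ NOT (x3 AND x2) OR (x3 IMPLIES NOT x2)   — eliminate IMPLIES
≡ NOT (x3 AND x2) OR NOT x3 OR NOT x2   — eliminate IMPLIES
≡ NOT x3 OR NOT x2 OR NOT x3 OR NOT x2   — De Morgan
≡ NOT x3 OR NOT x2   — simplify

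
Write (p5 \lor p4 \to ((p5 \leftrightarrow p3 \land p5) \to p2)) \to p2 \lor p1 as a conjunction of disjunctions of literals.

(p5 \lor p4 \to ((p5 \leftrightarrow p3 \land p5) \to p2)) \to p2 \lor p1
= \lnot (p5 \lor p4 \to ((p5 \leftrightarrow p3 \land p5) \to p2)) \lor p2 \lor p1
= \lnot (\lnot (p5 \lor p4) \lor ((p5 \leftrightarrow p3 \land p5) \to p2)) \lor p2 \lor p1
= \lnot (\lnot (p5 \lor p4) \lor \lnot (p5 \leftrightarrow p3 \land p5) \lor p2) \lor p2 \lor p1
= \lnot (\lnot (p5 \lor p4) \lor \lnot ((p5 \to p3 \land p5) \land (p3 \land p5 \to p5)) \lor p2) \lor p2 \lor p1
= \lnot (\lnot (p5 \lor p4) \lor \lnot ((\lnot p5 \lor p3 \land p5) \land (p3 \land p5 \to p5)) \lor p2) \lor p2 \lor p1
= \lnot (\lnot (p5 \lor p4) \lor \lnot ((\lnot p5 \lor p3 \land p5) \land (\lnot (p3 \land p5) \lor p5)) \lor p2) \lor p2 \lor p1
= \lnot \lnot (p5 \lor p4) \land \lnot \lnot ((\lnot p5 \lor p3 \land p5) \land (\lnot (p3 \land p5) \lor p5)) \land \lnot p2 \lor p2 \lor p1
= (p5 \lor p4) \land \lnot \lnot ((\lnot p5 \lor p3 \land p5) \land (\lnot (p3 \land p5) \lor p5)) \land \lnot p2 \lor p2 \lor p1
= (p5 \lor p4) \land (\lnot p5 \lor p3 \land p5) \land (\lnot (p3 \land p5) \lor p5) \land \lnot p2 \lor p2 \lor p1
= (p5 \lor p4) \land (\lnot p5 \lor p3 \land p5) \land (\lnot p3 \lor \lnot p5 \lor p5) \land \lnot p2 \lor p2 \lor p1
= (p5 \lor p4 \lor p2 \lor p1) \land (\lnot p5 \lor p3 \lor p2 \lor p1) \land (\lnot p5 \lor p5 \lor p2 \lor p1) \land (\lnot p3 \lor \lnot p5 \lor p5 \lor p2 \lor p1) \land (\lnot p2 \lor p2 \lor p1)
= (p5 \lor p4 \lor p2 \lor p1) \land (\lnot p5 \lor p3 \lor p2 \lor p1)

(p5 \lor p4 \lor p2 \lor p1) \land (\lnot p5 \lor p3 \lor p2 \lor p1)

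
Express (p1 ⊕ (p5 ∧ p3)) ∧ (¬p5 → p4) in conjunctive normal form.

(p1 ⊕ (p5 ∧ p3)) ∧ (¬p5 → p4)
= (p1 ∨ (p5 ∧ p3)) ∧ ¬(p1 ∧ p5 ∧ p3) ∧ (¬p5 → p4)   — expand ⊕
= (p1 ∨ (p5 ∧ p3)) ∧ ¬(p1 ∧ p5 ∧ p3) ∧ (¬¬p5 ∨ p4)   — eliminate →
= (p1 ∨ (p5 ∧ p3)) ∧ (¬p1 ∨ ¬p5 ∨ ¬p3) ∧ (¬¬p5 ∨ p4)   — De Morgan
= (p1 ∨ (p5 ∧ p3)) ∧ (¬p1 ∨ ¬p5 ∨ ¬p3) ∧ (p5 ∨ p4)   — double negation
= (p1 ∨ p5) ∧ (p1 ∨ p3) ∧ (¬p1 ∨ ¬p5 ∨ ¬p3) ∧ (p5 ∨ p4)   — distribute ∨ over ∧

(p1 ∨ p5) ∧ (p1 ∨ p3) ∧ (¬p1 ∨ ¬p5 ∨ ¬p3) ∧ (p5 ∨ p4)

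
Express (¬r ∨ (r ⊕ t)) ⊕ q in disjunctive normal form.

(¬r ∧ ¬q) ∨ (r ∧ ¬t ∧ ¬q) ∨ (r ∧ t ∧ q)

(¬r ∨ (r ⊕ t)) ⊕ q
⇔ ((¬r ∨ (r ⊕ t)) ∧ ¬q) ∨ (¬(¬r ∨ (r ⊕ t)) ∧ q)   [expand ⊕]
⇔ ((¬r ∨ (r ∧ ¬t) ∨ (¬r ∧ t)) ∧ ¬q) ∨ (¬(¬r ∨ (r ⊕ t)) ∧ q)   [expand ⊕]
⇔ ((¬r ∨ (r ∧ ¬t) ∨ (¬r ∧ t)) ∧ ¬q) ∨ (¬(¬r ∨ (r ∧ ¬t) ∨ (¬r ∧ t)) ∧ q)   [expand ⊕]
⇔ ((¬r ∨ (r ∧ ¬t) ∨ (¬r ∧ t)) ∧ ¬q) ∨ (¬¬r ∧ ¬(r ∧ ¬t) ∧ ¬(¬r ∧ t) ∧ q)   [De Morgan]
⇔ ((¬r ∨ (r ∧ ¬t) ∨ (¬r ∧ t)) ∧ ¬q) ∨ (r ∧ ¬(r ∧ ¬t) ∧ ¬(¬r ∧ t) ∧ q)   [double negation]
⇔ ((¬r ∨ (r ∧ ¬t) ∨ (¬r ∧ t)) ∧ ¬q) ∨ (r ∧ (¬r ∨ ¬¬t) ∧ ¬(¬r ∧ t) ∧ q)   [De Morgan]
⇔ ((¬r ∨ (r ∧ ¬t) ∨ (¬r ∧ t)) ∧ ¬q) ∨ (r ∧ (¬r ∨ t) ∧ ¬(¬r ∧ t) ∧ q)   [double negation]
⇔ ((¬r ∨ (r ∧ ¬t) ∨ (¬r ∧ t)) ∧ ¬q) ∨ (r ∧ (¬r ∨ t) ∧ (¬¬r ∨ ¬t) ∧ q)   [De Morgan]
⇔ ((¬r ∨ (r ∧ ¬t) ∨ (¬r ∧ t)) ∧ ¬q) ∨ (r ∧ (¬r ∨ t) ∧ (r ∨ ¬t) ∧ q)   [double negation]
⇔ (¬r ∧ ¬q) ∨ (r ∧ ¬t ∧ ¬q) ∨ (¬r ∧ t ∧ ¬q) ∨ (r ∧ ¬r ∧ r ∧ q) ∨ (r ∧ ¬r ∧ ¬t ∧ q) ∨ (r ∧ t ∧ r ∧ q) ∨ (r ∧ t ∧ ¬t ∧ q)   [distribute ∧ over ∨]
⇔ (¬r ∧ ¬q) ∨ (r ∧ ¬t ∧ ¬q) ∨ (r ∧ t ∧ q)   [simplify]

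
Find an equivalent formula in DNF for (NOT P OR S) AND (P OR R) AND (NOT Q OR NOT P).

(NOT P OR S) AND (P OR R) AND (NOT Q OR NOT P)
⇔ (NOT P AND P AND NOT Q) OR (NOT P AND P AND NOT P) OR (NOT P AND R AND NOT Q) OR (NOT P AND R AND NOT P) OR (S AND P AND NOT Q) OR (S AND P AND NOT P) OR (S AND R AND NOT Q) OR (S AND R AND NOT P)   [distribute AND over OR]
⇔ (NOT P AND R) OR (S AND P AND NOT Q) OR (S AND R AND NOT Q)   [simplify]

(NOT P AND R) OR (S AND P AND NOT Q) OR (S AND R AND NOT Q)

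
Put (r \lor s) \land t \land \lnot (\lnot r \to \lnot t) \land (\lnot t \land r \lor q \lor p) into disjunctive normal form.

s \land t \land \lnot r \land q \lor s \land t \land \lnot r \land p

(r \lor s) \land t \land \lnot (\lnot r \to \lnot t) \land (\lnot t \land r \lor q \lor p)
= (r \lor s) \land t \land \lnot (\lnot \lnot r \lor \lnot t) \land (\lnot t \land r \lor q \lor p)   [eliminate \to]
= (r \lor s) \land t \land \lnot \lnot \lnot r \land \lnot \lnot t \land (\lnot t \land r \lor q \lor p)   [De Morgan]
= (r \lor s) \land t \land \lnot r \land \lnot \lnot t \land (\lnot t \land r \lor q \lor p)   [double negation]
= (r \lor s) \land t \land \lnot r \land t \land (\lnot t \land r \lor q \lor p)   [double negation]
= r \land t \land \lnot r \land t \land \lnot t \land r \lor r \land t \land \lnot r \land t \land q \lor r \land t \land \lnot r \land t \land p \lor s \land t \land \lnot r \land t \land \lnot t \land r \lor s \land t \land \lnot r \land t \land q \lor s \land t \land \lnot r \land t \land p   [distribute \land over \lor]
= s \land t \land \lnot r \land q \lor s \land t \land \lnot r \land p   [simplify]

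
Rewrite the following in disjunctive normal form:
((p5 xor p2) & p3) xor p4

(p5 & ~p2 & p3 & ~p4) | (~p5 & p2 & p3 & ~p4) | (~p5 & ~p2 & p4) | (p2 & p5 & p4) | (~p3 & p4)

((p5 xor p2) & p3) xor p4
⇔ ((p5 xor p2) & p3 & ~p4) | (~((p5 xor p2) & p3) & p4)
⇔ (((p5 & ~p2) | (~p5 & p2)) & p3 & ~p4) | (~((p5 xor p2) & p3) & p4)
⇔ (((p5 & ~p2) | (~p5 & p2)) & p3 & ~p4) | (~(((p5 & ~p2) | (~p5 & p2)) & p3) & p4)
⇔ (((p5 & ~p2) | (~p5 & p2)) & p3 & ~p4) | ((~((p5 & ~p2) | (~p5 & p2)) | ~p3) & p4)
⇔ (((p5 & ~p2) | (~p5 & p2)) & p3 & ~p4) | (((~(p5 & ~p2) & ~(~p5 & p2)) | ~p3) & p4)
⇔ (((p5 & ~p2) | (~p5 & p2)) & p3 & ~p4) | ((((~p5 | ~~p2) & ~(~p5 & p2)) | ~p3) & p4)
⇔ (((p5 & ~p2) | (~p5 & p2)) & p3 & ~p4) | ((((~p5 | p2) & ~(~p5 & p2)) | ~p3) & p4)
⇔ (((p5 & ~p2) | (~p5 & p2)) & p3 & ~p4) | ((((~p5 | p2) & (~~p5 | ~p2)) | ~p3) & p4)
⇔ (((p5 & ~p2) | (~p5 & p2)) & p3 & ~p4) | ((((~p5 | p2) & (p5 | ~p2)) | ~p3) & p4)
⇔ (p5 & ~p2 & p3 & ~p4) | (~p5 & p2 & p3 & ~p4) | (~p5 & p5 & p4) | (~p5 & ~p2 & p4) | (p2 & p5 & p4) | (p2 & ~p2 & p4) | (~p3 & p4)
⇔ (p5 & ~p2 & p3 & ~p4) | (~p5 & p2 & p3 & ~p4) | (~p5 & ~p2 & p4) | (p2 & p5 & p4) | (~p3 & p4)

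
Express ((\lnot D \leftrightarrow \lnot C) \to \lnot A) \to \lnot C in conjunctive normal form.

(D \lor \lnot C) \land (A \lor \lnot C)

((\lnot D \leftrightarrow \lnot C) \to \lnot A) \to \lnot C
= \lnot ((\lnot D \leftrightarrow \lnot C) \to \lnot A) \lor \lnot C   — eliminate \to
= \lnot (\lnot (\lnot D \leftrightarrow \lnot C) \lor \lnot A) \lor \lnot C   — eliminate \to
= \lnot (\lnot ((\lnot D \to \lnot C) \land (\lnot C \to \lnot D)) \lor \lnot A) \lor \lnot C   — eliminate \leftrightarrow
= \lnot (\lnot ((\lnot \lnot D \lor \lnot C) \land (\lnot C \to \lnot D)) \lor \lnot A) \lor \lnot C   — eliminate \to
= \lnot (\lnot ((\lnot \lnot D \lor \lnot C) \land (\lnot \lnot C \lor \lnot D)) \lor \lnot A) \lor \lnot C   — eliminate \to
= (\lnot \lnot ((\lnot \lnot D \lor \lnot C) \land (\lnot \lnot C \lor \lnot D)) \land \lnot \lnot A) \lor \lnot C   — De Morgan
= ((\lnot \lnot D \lor \lnot C) \land (\lnot \lnot C \lor \lnot D) \land \lnot \lnot A) \lor \lnot C   — double negation
= ((D \lor \lnot C) \land (\lnot \lnot C \lor \lnot D) \land \lnot \lnot A) \lor \lnot C   — double negation
= ((D \lor \lnot C) \land (C \lor \lnot D) \land \lnot \lnot A) \lor \lnot C   — double negation
= ((D \lor \lnot C) \land (C \lor \lnot D) \land A) \lor \lnot C   — double negation
= (D \lor \lnot C \lor \lnot C) \land (C \lor \lnot D \lor \lnot C) \land (A \lor \lnot C)   — distribute \lor over \land
= (D \lor \lnot C) \land (A \lor \lnot C)   — simplify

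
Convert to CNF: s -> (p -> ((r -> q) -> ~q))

s -> (p -> ((r -> q) -> ~q))
⇔ ~s | (p -> ((r -> q) -> ~q))
⇔ ~s | ~p | ((r -> q) -> ~q)
⇔ ~s | ~p | ~(r -> q) | ~q
⇔ ~s | ~p | ~(~r | q) | ~q
⇔ ~s | ~p | (~~r & ~q) | ~q
⇔ ~s | ~p | (r & ~q) | ~q
⇔ (~s | ~p | r | ~q) & (~s | ~p | ~q | ~q)
⇔ ~s | ~p | ~q

~s | ~p | ~q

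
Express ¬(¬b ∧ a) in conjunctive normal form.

b ∨ ¬a

¬(¬b ∧ a)
⇔ ¬¬b ∨ ¬a   [De Morgan]
⇔ b ∨ ¬a   [double negation]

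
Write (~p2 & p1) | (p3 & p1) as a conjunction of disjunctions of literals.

(~p2 | p3) & p1

(~p2 & p1) | (p3 & p1)
≡ (~p2 | p3) & (~p2 | p1) & (p1 | p3) & (p1 | p1)   [distribute | over &]
≡ (~p2 | p3) & p1   [simplify]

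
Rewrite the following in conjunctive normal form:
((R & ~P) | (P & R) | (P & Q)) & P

((R & ~P) | (P & R) | (P & Q)) & P
= (R | P | P) & (R | P | Q) & (R | R | P) & (R | R | Q) & (~P | P | P) & (~P | P | Q) & (~P | R | P) & (~P | R | Q) & P
= (R | Q) & P

(R | Q) & P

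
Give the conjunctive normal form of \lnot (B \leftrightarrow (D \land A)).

\lnot (B \leftrightarrow (D \land A))
⇔ \lnot ((B \to (D \land A)) \land ((D \land A) \to B))
⇔ \lnot ((\lnot B \lor (D \land A)) \land ((D \land A) \to B))
⇔ \lnot ((\lnot B \lor (D \land A)) \land (\lnot (D \land A) \lor B))
⇔ \lnot (\lnot B \lor (D \land A)) \lor \lnot (\lnot (D \land A) \lor B)
⇔ (\lnot \lnot B \land \lnot (D \land A)) \lor \lnot (\lnot (D \land A) \lor B)
⇔ (B \land \lnot (D \land A)) \lor \lnot (\lnot (D \land A) \lor B)
⇔ (B \land (\lnot D \lor \lnot A)) \lor \lnot (\lnot (D \land A) \lor B)
⇔ (B \land (\lnot D \lor \lnot A)) \lor (\lnot \lnot (D \land A) \land \lnot B)
⇔ (B \land (\lnot D \lor \lnot A)) \lor (D \land A \land \lnot B)
⇔ (B \lor D) \land (B \lor A) \land (B \lor \lnot B) \land (\lnot D \lor \lnot A \lor D) \land (\lnot D \lor \lnot A \lor A) \land (\lnot D \lor \lnot A \lor \lnot B)
⇔ (B \lor D) \land (B \lor A) \land (\lnot D \lor \lnot A \lor \lnot B)

(B \lor D) \land (B \lor A) \land (\lnot D \lor \lnot A \lor \lnot B)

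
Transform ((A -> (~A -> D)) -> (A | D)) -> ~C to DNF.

(~A & ~D) | ~C

((A -> (~A -> D)) -> (A | D)) -> ~C
⇔ ~((A -> (~A -> D)) -> (A | D)) | ~C   (eliminate ->)
⇔ ~(~(A -> (~A -> D)) | A | D) | ~C   (eliminate ->)
⇔ ~(~(~A | (~A -> D)) | A | D) | ~C   (eliminate ->)
⇔ ~(~(~A | ~~A | D) | A | D) | ~C   (eliminate ->)
⇔ (~~(~A | ~~A | D) & ~A & ~D) | ~C   (De Morgan)
⇔ ((~A | ~~A | D) & ~A & ~D) | ~C   (double negation)
⇔ ((~A | A | D) & ~A & ~D) | ~C   (double negation)
⇔ (~A & ~A & ~D) | (A & ~A & ~D) | (D & ~A & ~D) | ~C   (distribute & over |)
⇔ (~A & ~D) | ~C   (simplify)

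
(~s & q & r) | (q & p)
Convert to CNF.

(~s & q & r) | (q & p)
⇔ (~s | q) & (~s | p) & (q | q) & (q | p) & (r | q) & (r | p)   — distribute | over &
⇔ (~s | p) & q & (r | p)   — simplify

(~s | p) & q & (r | p)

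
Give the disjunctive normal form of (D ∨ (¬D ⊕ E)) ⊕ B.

(D ∧ ¬B) ∨ (¬D ∧ ¬E ∧ ¬B) ∨ (¬D ∧ E ∧ B)

(D ∨ (¬D ⊕ E)) ⊕ B
≡ ((D ∨ (¬D ⊕ E)) ∧ ¬B) ∨ (¬(D ∨ (¬D ⊕ E)) ∧ B)   [expand ⊕]
≡ ((D ∨ (¬D ∧ ¬E) ∨ (¬¬D ∧ E)) ∧ ¬B) ∨ (¬(D ∨ (¬D ⊕ E)) ∧ B)   [expand ⊕]
≡ ((D ∨ (¬D ∧ ¬E) ∨ (¬¬D ∧ E)) ∧ ¬B) ∨ (¬(D ∨ (¬D ∧ ¬E) ∨ (¬¬D ∧ E)) ∧ B)   [expand ⊕]
≡ ((D ∨ (¬D ∧ ¬E) ∨ (D ∧ E)) ∧ ¬B) ∨ (¬(D ∨ (¬D ∧ ¬E) ∨ (¬¬D ∧ E)) ∧ B)   [double negation]
≡ ((D ∨ (¬D ∧ ¬E) ∨ (D ∧ E)) ∧ ¬B) ∨ (¬D ∧ ¬(¬D ∧ ¬E) ∧ ¬(¬¬D ∧ E) ∧ B)   [De Morgan]
≡ ((D ∨ (¬D ∧ ¬E) ∨ (D ∧ E)) ∧ ¬B) ∨ (¬D ∧ (¬¬D ∨ ¬¬E) ∧ ¬(¬¬D ∧ E) ∧ B)   [De Morgan]
≡ ((D ∨ (¬D ∧ ¬E) ∨ (D ∧ E)) ∧ ¬B) ∨ (¬D ∧ (D ∨ ¬¬E) ∧ ¬(¬¬D ∧ E) ∧ B)   [double negation]
≡ ((D ∨ (¬D ∧ ¬E) ∨ (D ∧ E)) ∧ ¬B) ∨ (¬D ∧ (D ∨ E) ∧ ¬(¬¬D ∧ E) ∧ B)   [double negation]
≡ ((D ∨ (¬D ∧ ¬E) ∨ (D ∧ E)) ∧ ¬B) ∨ (¬D ∧ (D ∨ E) ∧ (¬¬¬D ∨ ¬E) ∧ B)   [De Morgan]
≡ ((D ∨ (¬D ∧ ¬E) ∨ (D ∧ E)) ∧ ¬B) ∨ (¬D ∧ (D ∨ E) ∧ (¬D ∨ ¬E) ∧ B)   [double negation]
≡ (D ∧ ¬B) ∨ (¬D ∧ ¬E ∧ ¬B) ∨ (D ∧ E ∧ ¬B) ∨ (¬D ∧ D ∧ ¬D ∧ B) ∨ (¬D ∧ D ∧ ¬E ∧ B) ∨ (¬D ∧ E ∧ ¬D ∧ B) ∨ (¬D ∧ E ∧ ¬E ∧ B)   [distribute ∧ over ∨]
≡ (D ∧ ¬B) ∨ (¬D ∧ ¬E ∧ ¬B) ∨ (¬D ∧ E ∧ B)   [simplify]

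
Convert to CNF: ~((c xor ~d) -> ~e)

~((c xor ~d) -> ~e)
≡ ~(~(c xor ~d) | ~e)   [eliminate ->]
≡ ~(~((c | ~d) & ~(c & ~d)) | ~e)   [expand xor]
≡ ~~((c | ~d) & ~(c & ~d)) & ~~e   [De Morgan]
≡ (c | ~d) & ~(c & ~d) & ~~e   [double negation]
≡ (c | ~d) & (~c | ~~d) & ~~e   [De Morgan]
≡ (c | ~d) & (~c | d) & ~~e   [double negation]
≡ (c | ~d) & (~c | d) & e   [double negation]

(c | ~d) & (~c | d) & e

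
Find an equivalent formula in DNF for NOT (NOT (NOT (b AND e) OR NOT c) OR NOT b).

NOT (NOT (NOT (b AND e) OR NOT c) OR NOT b)
≡ NOT NOT (NOT (b AND e) OR NOT c) AND NOT NOT b   (De Morgan)
≡ (NOT (b AND e) OR NOT c) AND NOT NOT b   (double negation)
≡ (NOT b OR NOT e OR NOT c) AND NOT NOT b   (De Morgan)
≡ (NOT b OR NOT e OR NOT c) AND b   (double negation)
≡ (NOT b AND b) OR (NOT e AND b) OR (NOT c AND b)   (distribute AND over OR)
≡ (NOT e AND b) OR (NOT c AND b)   (simplify)

(NOT e AND b) OR (NOT c AND b)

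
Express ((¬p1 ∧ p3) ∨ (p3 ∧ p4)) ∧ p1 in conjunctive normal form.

(¬p1 ∨ p4) ∧ p3 ∧ p1

((¬p1 ∧ p3) ∨ (p3 ∧ p4)) ∧ p1
⇔ (¬p1 ∨ p3) ∧ (¬p1 ∨ p4) ∧ (p3 ∨ p3) ∧ (p3 ∨ p4) ∧ p1   — distribute ∨ over ∧
⇔ (¬p1 ∨ p4) ∧ p3 ∧ p1   — simplify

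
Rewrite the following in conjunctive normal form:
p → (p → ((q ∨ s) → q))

p → (p → ((q ∨ s) → q))
⇔ ¬p ∨ (p → ((q ∨ s) → q))   [eliminate →]
⇔ ¬p ∨ ¬p ∨ ((q ∨ s) → q)   [eliminate →]
⇔ ¬p ∨ ¬p ∨ ¬(q ∨ s) ∨ q   [eliminate →]
⇔ ¬p ∨ ¬p ∨ (¬q ∧ ¬s) ∨ q   [De Morgan]
⇔ (¬p ∨ ¬p ∨ ¬q ∨ q) ∧ (¬p ∨ ¬p ∨ ¬s ∨ q)   [distribute ∨ over ∧]
⇔ ¬p ∨ ¬s ∨ q   [simplify]

¬p ∨ ¬s ∨ q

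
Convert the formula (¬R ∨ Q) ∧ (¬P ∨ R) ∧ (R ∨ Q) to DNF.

(Q ∧ ¬P) ∨ (Q ∧ R)

(¬R ∨ Q) ∧ (¬P ∨ R) ∧ (R ∨ Q)
⇔ (¬R ∧ ¬P ∧ R) ∨ (¬R ∧ ¬P ∧ Q) ∨ (¬R ∧ R ∧ R) ∨ (¬R ∧ R ∧ Q) ∨ (Q ∧ ¬P ∧ R) ∨ (Q ∧ ¬P ∧ Q) ∨ (Q ∧ R ∧ R) ∨ (Q ∧ R ∧ Q)   (distribute ∧ over ∨)
⇔ (Q ∧ ¬P) ∨ (Q ∧ R)   (simplify)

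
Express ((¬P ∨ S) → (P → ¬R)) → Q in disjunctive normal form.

((¬P ∨ S) → (P → ¬R)) → Q
= ¬((¬P ∨ S) → (P → ¬R)) ∨ Q   — eliminate →
= ¬(¬(¬P ∨ S) ∨ (P → ¬R)) ∨ Q   — eliminate →
= ¬(¬(¬P ∨ S) ∨ ¬P ∨ ¬R) ∨ Q   — eliminate →
= (¬¬(¬P ∨ S) ∧ ¬¬P ∧ ¬¬R) ∨ Q   — De Morgan
= ((¬P ∨ S) ∧ ¬¬P ∧ ¬¬R) ∨ Q   — double negation
= ((¬P ∨ S) ∧ P ∧ ¬¬R) ∨ Q   — double negation
= ((¬P ∨ S) ∧ P ∧ R) ∨ Q   — double negation
= (¬P ∧ P ∧ R) ∨ (S ∧ P ∧ R) ∨ Q   — distribute ∧ over ∨
= (S ∧ P ∧ R) ∨ Q   — simplify

(S ∧ P ∧ R) ∨ Q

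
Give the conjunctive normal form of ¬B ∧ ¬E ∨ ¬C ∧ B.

(¬B ∨ ¬C) ∧ (¬E ∨ ¬C) ∧ (¬E ∨ B)

¬B ∧ ¬E ∨ ¬C ∧ B
= (¬B ∨ ¬C) ∧ (¬B ∨ B) ∧ (¬E ∨ ¬C) ∧ (¬E ∨ B)   — distribute ∨ over ∧
= (¬B ∨ ¬C) ∧ (¬E ∨ ¬C) ∧ (¬E ∨ B)   — simplify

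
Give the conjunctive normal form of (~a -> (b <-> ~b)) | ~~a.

(a | ~b) & (a | b)

(~a -> (b <-> ~b)) | ~~a
= ~~a | (b <-> ~b) | ~~a   [eliminate ->]
= ~~a | ((b -> ~b) & (~b -> b)) | ~~a   [eliminate <->]
= ~~a | ((~b | ~b) & (~b -> b)) | ~~a   [eliminate ->]
= ~~a | ((~b | ~b) & (~~b | b)) | ~~a   [eliminate ->]
= a | ((~b | ~b) & (~~b | b)) | ~~a   [double negation]
= a | ((~b | ~b) & (b | b)) | ~~a   [double negation]
= a | ((~b | ~b) & (b | b)) | a   [double negation]
= (a | ~b | ~b | a) & (a | b | b | a)   [distribute | over &]
= (a | ~b) & (a | b)   [simplify]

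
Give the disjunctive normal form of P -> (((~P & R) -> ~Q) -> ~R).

~P | ~R

P -> (((~P & R) -> ~Q) -> ~R)
= ~P | (((~P & R) -> ~Q) -> ~R)   — eliminate ->
= ~P | ~((~P & R) -> ~Q) | ~R   — eliminate ->
= ~P | ~(~(~P & R) | ~Q) | ~R   — eliminate ->
= ~P | (~~(~P & R) & ~~Q) | ~R   — De Morgan
= ~P | (~P & R & ~~Q) | ~R   — double negation
= ~P | (~P & R & Q) | ~R   — double negation
= ~P | ~R   — simplify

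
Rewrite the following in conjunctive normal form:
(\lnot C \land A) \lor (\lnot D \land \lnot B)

(\lnot C \land A) \lor (\lnot D \land \lnot B)
≡ (\lnot C \lor \lnot D) \land (\lnot C \lor \lnot B) \land (A \lor \lnot D) \land (A \lor \lnot B)   [distribute \lor over \land]

(\lnot C \lor \lnot D) \land (\lnot C \lor \lnot B) \land (A \lor \lnot D) \land (A \lor \lnot B)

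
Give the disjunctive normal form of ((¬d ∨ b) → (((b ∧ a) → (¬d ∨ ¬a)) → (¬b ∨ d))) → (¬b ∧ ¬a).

(¬d ∧ b) ∨ (¬b ∧ ¬a)

((¬d ∨ b) → (((b ∧ a) → (¬d ∨ ¬a)) → (¬b ∨ d))) → (¬b ∧ ¬a)
= ¬((¬d ∨ b) → (((b ∧ a) → (¬d ∨ ¬a)) → (¬b ∨ d))) ∨ (¬b ∧ ¬a)   [eliminate →]
= ¬(¬(¬d ∨ b) ∨ (((b ∧ a) → (¬d ∨ ¬a)) → (¬b ∨ d))) ∨ (¬b ∧ ¬a)   [eliminate →]
= ¬(¬(¬d ∨ b) ∨ ¬((b ∧ a) → (¬d ∨ ¬a)) ∨ ¬b ∨ d) ∨ (¬b ∧ ¬a)   [eliminate →]
= ¬(¬(¬d ∨ b) ∨ ¬(¬(b ∧ a) ∨ ¬d ∨ ¬a) ∨ ¬b ∨ d) ∨ (¬b ∧ ¬a)   [eliminate →]
= (¬¬(¬d ∨ b) ∧ ¬¬(¬(b ∧ a) ∨ ¬d ∨ ¬a) ∧ ¬¬b ∧ ¬d) ∨ (¬b ∧ ¬a)   [De Morgan]
= ((¬d ∨ b) ∧ ¬¬(¬(b ∧ a) ∨ ¬d ∨ ¬a) ∧ ¬¬b ∧ ¬d) ∨ (¬b ∧ ¬a)   [double negation]
= ((¬d ∨ b) ∧ (¬(b ∧ a) ∨ ¬d ∨ ¬a) ∧ ¬¬b ∧ ¬d) ∨ (¬b ∧ ¬a)   [double negation]
= ((¬d ∨ b) ∧ (¬b ∨ ¬a ∨ ¬d ∨ ¬a) ∧ ¬¬b ∧ ¬d) ∨ (¬b ∧ ¬a)   [De Morgan]
= ((¬d ∨ b) ∧ (¬b ∨ ¬a ∨ ¬d ∨ ¬a) ∧ b ∧ ¬d) ∨ (¬b ∧ ¬a)   [double negation]
= (¬d ∧ ¬b ∧ b ∧ ¬d) ∨ (¬d ∧ ¬a ∧ b ∧ ¬d) ∨ (¬d ∧ ¬d ∧ b ∧ ¬d) ∨ (¬d ∧ ¬a ∧ b ∧ ¬d) ∨ (b ∧ ¬b ∧ b ∧ ¬d) ∨ (b ∧ ¬a ∧ b ∧ ¬d) ∨ (b ∧ ¬d ∧ b ∧ ¬d) ∨ (b ∧ ¬a ∧ b ∧ ¬d) ∨ (¬b ∧ ¬a)   [distribute ∧ over ∨]
= (¬d ∧ b) ∨ (¬b ∧ ¬a)   [simplify]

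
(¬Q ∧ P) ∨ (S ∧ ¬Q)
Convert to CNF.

¬Q ∧ (P ∨ S)

(¬Q ∧ P) ∨ (S ∧ ¬Q)
≡ (¬Q ∨ S) ∧ (¬Q ∨ ¬Q) ∧ (P ∨ S) ∧ (P ∨ ¬Q)
≡ ¬Q ∧ (P ∨ S)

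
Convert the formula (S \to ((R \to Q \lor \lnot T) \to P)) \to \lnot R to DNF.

(S \to ((R \to Q \lor \lnot T) \to P)) \to \lnot R
= \lnot (S \to ((R \to Q \lor \lnot T) \to P)) \lor \lnot R   [eliminate \to]
= \lnot (\lnot S \lor ((R \to Q \lor \lnot T) \to P)) \lor \lnot R   [eliminate \to]
= \lnot (\lnot S \lor \lnot (R \to Q \lor \lnot T) \lor P) \lor \lnot R   [eliminate \to]
= \lnot (\lnot S \lor \lnot (\lnot R \lor Q \lor \lnot T) \lor P) \lor \lnot R   [eliminate \to]
= \lnot \lnot S \land \lnot \lnot (\lnot R \lor Q \lor \lnot T) \land \lnot P \lor \lnot R   [De Morgan]
= S \land \lnot \lnot (\lnot R \lor Q \lor \lnot T) \land \lnot P \lor \lnot R   [double negation]
= S \land (\lnot R \lor Q \lor \lnot T) \land \lnot P \lor \lnot R   [double negation]
= S \land \lnot R \land \lnot P \lor S \land Q \land \lnot P \lor S \land \lnot T \land \lnot P \lor \lnot R   [distribute \land over \lor]
= S \land Q \land \lnot P \lor S \land \lnot T \land \lnot P \lor \lnot R   [simplify]

S \land Q \land \lnot P \lor S \land \lnot T \land \lnot P \lor \lnot R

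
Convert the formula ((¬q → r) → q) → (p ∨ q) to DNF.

(r ∧ ¬q) ∨ p ∨ q

((¬q → r) → q) → (p ∨ q)
≡ ¬((¬q → r) → q) ∨ p ∨ q
≡ ¬(¬(¬q → r) ∨ q) ∨ p ∨ q
≡ ¬(¬(¬¬q ∨ r) ∨ q) ∨ p ∨ q
≡ (¬¬(¬¬q ∨ r) ∧ ¬q) ∨ p ∨ q
≡ ((¬¬q ∨ r) ∧ ¬q) ∨ p ∨ q
≡ ((q ∨ r) ∧ ¬q) ∨ p ∨ q
≡ (q ∧ ¬q) ∨ (r ∧ ¬q) ∨ p ∨ q
≡ (r ∧ ¬q) ∨ p ∨ q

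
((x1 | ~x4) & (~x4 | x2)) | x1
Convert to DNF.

((x1 | ~x4) & (~x4 | x2)) | x1
≡ (x1 & ~x4) | (x1 & x2) | (~x4 & ~x4) | (~x4 & x2) | x1   (distribute & over |)
≡ ~x4 | x1   (simplify)

~x4 | x1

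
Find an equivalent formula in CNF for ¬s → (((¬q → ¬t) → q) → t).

¬s → (((¬q → ¬t) → q) → t)
≡ ¬¬s ∨ (((¬q → ¬t) → q) → t)   (eliminate →)
≡ ¬¬s ∨ ¬((¬q → ¬t) → q) ∨ t   (eliminate →)
≡ ¬¬s ∨ ¬(¬(¬q → ¬t) ∨ q) ∨ t   (eliminate →)
≡ ¬¬s ∨ ¬(¬(¬¬q ∨ ¬t) ∨ q) ∨ t   (eliminate →)
≡ s ∨ ¬(¬(¬¬q ∨ ¬t) ∨ q) ∨ t   (double negation)
≡ s ∨ (¬¬(¬¬q ∨ ¬t) ∧ ¬q) ∨ t   (De Morgan)
≡ s ∨ ((¬¬q ∨ ¬t) ∧ ¬q) ∨ t   (double negation)
≡ s ∨ ((q ∨ ¬t) ∧ ¬q) ∨ t   (double negation)
≡ (s ∨ q ∨ ¬t ∨ t) ∧ (s ∨ ¬q ∨ t)   (distribute ∨ over ∧)
≡ s ∨ ¬q ∨ t   (simplify)

s ∨ ¬q ∨ t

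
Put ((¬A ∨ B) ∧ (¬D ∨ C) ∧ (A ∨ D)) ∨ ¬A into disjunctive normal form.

((¬A ∨ B) ∧ (¬D ∨ C) ∧ (A ∨ D)) ∨ ¬A
≡ (¬A ∧ ¬D ∧ A) ∨ (¬A ∧ ¬D ∧ D) ∨ (¬A ∧ C ∧ A) ∨ (¬A ∧ C ∧ D) ∨ (B ∧ ¬D ∧ A) ∨ (B ∧ ¬D ∧ D) ∨ (B ∧ C ∧ A) ∨ (B ∧ C ∧ D) ∨ ¬A   — distribute ∧ over ∨
≡ (B ∧ ¬D ∧ A) ∨ (B ∧ C ∧ A) ∨ (B ∧ C ∧ D) ∨ ¬A   — simplify

(B ∧ ¬D ∧ A) ∨ (B ∧ C ∧ A) ∨ (B ∧ C ∧ D) ∨ ¬A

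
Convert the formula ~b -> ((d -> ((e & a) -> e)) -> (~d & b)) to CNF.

(b | d) & (b | e) & (b | a) & (b | ~e)

~b -> ((d -> ((e & a) -> e)) -> (~d & b))
⇔ ~~b | ((d -> ((e & a) -> e)) -> (~d & b))   [eliminate ->]
⇔ ~~b | ~(d -> ((e & a) -> e)) | (~d & b)   [eliminate ->]
⇔ ~~b | ~(~d | ((e & a) -> e)) | (~d & b)   [eliminate ->]
⇔ ~~b | ~(~d | ~(e & a) | e) | (~d & b)   [eliminate ->]
⇔ b | ~(~d | ~(e & a) | e) | (~d & b)   [double negation]
⇔ b | (~~d & ~~(e & a) & ~e) | (~d & b)   [De Morgan]
⇔ b | (d & ~~(e & a) & ~e) | (~d & b)   [double negation]
⇔ b | (d & e & a & ~e) | (~d & b)   [double negation]
⇔ (b | d | ~d) & (b | d | b) & (b | e | ~d) & (b | e | b) & (b | a | ~d) & (b | a | b) & (b | ~e | ~d) & (b | ~e | b)   [distribute | over &]
⇔ (b | d) & (b | e) & (b | a) & (b | ~e)   [simplify]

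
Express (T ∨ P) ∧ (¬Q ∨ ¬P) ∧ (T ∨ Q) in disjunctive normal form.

(T ∨ P) ∧ (¬Q ∨ ¬P) ∧ (T ∨ Q)
≡ (T ∧ ¬Q ∧ T) ∨ (T ∧ ¬Q ∧ Q) ∨ (T ∧ ¬P ∧ T) ∨ (T ∧ ¬P ∧ Q) ∨ (P ∧ ¬Q ∧ T) ∨ (P ∧ ¬Q ∧ Q) ∨ (P ∧ ¬P ∧ T) ∨ (P ∧ ¬P ∧ Q)
≡ (T ∧ ¬Q) ∨ (T ∧ ¬P)

(T ∧ ¬Q) ∨ (T ∧ ¬P)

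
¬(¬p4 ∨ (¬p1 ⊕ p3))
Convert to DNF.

¬(¬p4 ∨ (¬p1 ⊕ p3))
≡ ¬(¬p4 ∨ (¬p1 ∧ ¬p3) ∨ (¬¬p1 ∧ p3))   [expand ⊕]
≡ ¬¬p4 ∧ ¬(¬p1 ∧ ¬p3) ∧ ¬(¬¬p1 ∧ p3)   [De Morgan]
≡ p4 ∧ ¬(¬p1 ∧ ¬p3) ∧ ¬(¬¬p1 ∧ p3)   [double negation]
≡ p4 ∧ (¬¬p1 ∨ ¬¬p3) ∧ ¬(¬¬p1 ∧ p3)   [De Morgan]
≡ p4 ∧ (p1 ∨ ¬¬p3) ∧ ¬(¬¬p1 ∧ p3)   [double negation]
≡ p4 ∧ (p1 ∨ p3) ∧ ¬(¬¬p1 ∧ p3)   [double negation]
≡ p4 ∧ (p1 ∨ p3) ∧ (¬¬¬p1 ∨ ¬p3)   [De Morgan]
≡ p4 ∧ (p1 ∨ p3) ∧ (¬p1 ∨ ¬p3)   [double negation]
≡ (p4 ∧ p1 ∧ ¬p1) ∨ (p4 ∧ p1 ∧ ¬p3) ∨ (p4 ∧ p3 ∧ ¬p1) ∨ (p4 ∧ p3 ∧ ¬p3)   [distribute ∧ over ∨]
≡ (p4 ∧ p1 ∧ ¬p3) ∨ (p4 ∧ p3 ∧ ¬p1)   [simplify]

(p4 ∧ p1 ∧ ¬p3) ∨ (p4 ∧ p3 ∧ ¬p1)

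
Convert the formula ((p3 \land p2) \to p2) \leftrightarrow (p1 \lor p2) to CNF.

((p3 \land p2) \to p2) \leftrightarrow (p1 \lor p2)
≡ (((p3 \land p2) \to p2) \to (p1 \lor p2)) \land ((p1 \lor p2) \to ((p3 \land p2) \to p2))   [eliminate \leftrightarrow]
≡ (\lnot ((p3 \land p2) \to p2) \lor p1 \lor p2) \land ((p1 \lor p2) \to ((p3 \land p2) \to p2))   [eliminate \to]
≡ (\lnot (\lnot (p3 \land p2) \lor p2) \lor p1 \lor p2) \land ((p1 \lor p2) \to ((p3 \land p2) \to p2))   [eliminate \to]
≡ (\lnot (\lnot (p3 \land p2) \lor p2) \lor p1 \lor p2) \land (\lnot (p1 \lor p2) \lor ((p3 \land p2) \to p2))   [eliminate \to]
≡ (\lnot (\lnot (p3 \land p2) \lor p2) \lor p1 \lor p2) \land (\lnot (p1 \lor p2) \lor \lnot (p3 \land p2) \lor p2)   [eliminate \to]
≡ ((\lnot \lnot (p3 \land p2) \land \lnot p2) \lor p1 \lor p2) \land (\lnot (p1 \lor p2) \lor \lnot (p3 \land p2) \lor p2)   [De Morgan]
≡ ((p3 \land p2 \land \lnot p2) \lor p1 \lor p2) \land (\lnot (p1 \lor p2) \lor \lnot (p3 \land p2) \lor p2)   [double negation]
≡ ((p3 \land p2 \land \lnot p2) \lor p1 \lor p2) \land ((\lnot p1 \land \lnot p2) \lor \lnot (p3 \land p2) \lor p2)   [De Morgan]
≡ ((p3 \land p2 \land \lnot p2) \lor p1 \lor p2) \land ((\lnot p1 \land \lnot p2) \lor \lnot p3 \lor \lnot p2 \lor p2)   [De Morgan]
≡ (p3 \lor p1 \lor p2) \land (p2 \lor p1 \lor p2) \land (\lnot p2 \lor p1 \lor p2) \land (\lnot p1 \lor \lnot p3 \lor \lnot p2 \lor p2) \land (\lnot p2 \lor \lnot p3 \lor \lnot p2 \lor p2)   [distribute \lor over \land]
≡ p2 \lor p1   [simplify]

p2 \lor p1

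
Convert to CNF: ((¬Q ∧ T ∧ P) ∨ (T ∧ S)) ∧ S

((¬Q ∧ T ∧ P) ∨ (T ∧ S)) ∧ S
≡ (¬Q ∨ T) ∧ (¬Q ∨ S) ∧ (T ∨ T) ∧ (T ∨ S) ∧ (P ∨ T) ∧ (P ∨ S) ∧ S   — distribute ∨ over ∧
≡ T ∧ S   — simplify

T ∧ S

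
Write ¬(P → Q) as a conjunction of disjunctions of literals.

P ∧ ¬Q

¬(P → Q)
= ¬(¬P ∨ Q)   — eliminate →
= ¬¬P ∧ ¬Q   — De Morgan
= P ∧ ¬Q   — double negation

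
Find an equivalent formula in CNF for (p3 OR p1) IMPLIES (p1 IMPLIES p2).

NOT p1 OR p2

(p3 OR p1) IMPLIES (p1 IMPLIES p2)
≡ NOT (p3 OR p1) OR (p1 IMPLIES p2)   [eliminate IMPLIES]
≡ NOT (p3 OR p1) OR NOT p1 OR p2   [eliminate IMPLIES]
≡ (NOT p3 AND NOT p1) OR NOT p1 OR p2   [De Morgan]
≡ (NOT p3 OR NOT p1 OR p2) AND (NOT p1 OR NOT p1 OR p2)   [distribute OR over AND]
≡ NOT p1 OR p2   [simplify]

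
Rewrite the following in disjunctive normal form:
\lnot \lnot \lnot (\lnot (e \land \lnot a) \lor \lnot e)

\lnot \lnot \lnot (\lnot (e \land \lnot a) \lor \lnot e)
= \lnot (\lnot (e \land \lnot a) \lor \lnot e)   — double negation
= \lnot \lnot (e \land \lnot a) \land \lnot \lnot e   — De Morgan
= e \land \lnot a \land \lnot \lnot e   — double negation
= e \land \lnot a \land e   — double negation
= e \land \lnot a   — simplify

e \land \lnot a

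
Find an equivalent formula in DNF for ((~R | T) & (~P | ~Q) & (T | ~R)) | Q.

(~R & ~P) | (~R & ~Q) | (T & ~P) | (T & ~Q) | Q

((~R | T) & (~P | ~Q) & (T | ~R)) | Q
= (~R & ~P & T) | (~R & ~P & ~R) | (~R & ~Q & T) | (~R & ~Q & ~R) | (T & ~P & T) | (T & ~P & ~R) | (T & ~Q & T) | (T & ~Q & ~R) | Q   [distribute & over |]
= (~R & ~P) | (~R & ~Q) | (T & ~P) | (T & ~Q) | Q   [simplify]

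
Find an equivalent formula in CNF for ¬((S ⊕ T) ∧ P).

¬((S ⊕ T) ∧ P)
≡ ¬((S ∨ T) ∧ ¬(S ∧ T) ∧ P)   (expand ⊕)
≡ ¬(S ∨ T) ∨ ¬¬(S ∧ T) ∨ ¬P   (De Morgan)
≡ (¬S ∧ ¬T) ∨ ¬¬(S ∧ T) ∨ ¬P   (De Morgan)
≡ (¬S ∧ ¬T) ∨ (S ∧ T) ∨ ¬P   (double negation)
≡ (¬S ∨ S ∨ ¬P) ∧ (¬S ∨ T ∨ ¬P) ∧ (¬T ∨ S ∨ ¬P) ∧ (¬T ∨ T ∨ ¬P)   (distribute ∨ over ∧)
≡ (¬S ∨ T ∨ ¬P) ∧ (¬T ∨ S ∨ ¬P)   (simplify)

(¬S ∨ T ∨ ¬P) ∧ (¬T ∨ S ∨ ¬P)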